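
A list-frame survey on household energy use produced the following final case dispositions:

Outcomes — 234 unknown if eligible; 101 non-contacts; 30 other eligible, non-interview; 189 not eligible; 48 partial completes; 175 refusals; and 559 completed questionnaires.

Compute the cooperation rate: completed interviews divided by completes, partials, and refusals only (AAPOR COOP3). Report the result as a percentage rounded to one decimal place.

Numerator → 559
Denominator → 559 + 48 + 175 = 782
COOP3 = 559 / 782 = 0.7148

71.5%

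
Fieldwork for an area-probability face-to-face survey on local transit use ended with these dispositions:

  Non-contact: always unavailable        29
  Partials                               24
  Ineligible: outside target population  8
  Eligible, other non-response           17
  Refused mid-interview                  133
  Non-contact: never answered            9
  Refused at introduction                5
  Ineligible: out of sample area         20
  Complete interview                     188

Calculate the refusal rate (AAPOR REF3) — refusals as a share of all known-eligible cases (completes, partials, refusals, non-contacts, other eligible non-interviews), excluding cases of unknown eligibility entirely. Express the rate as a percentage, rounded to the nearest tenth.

34.1%

Refusal or break-off = 5 + 133 = 138
Never reached = 9 + 29 = 38
Ineligible = 8 + 20 = 28
Num: 138
Denominator: 188 + 24 + 138 + 38 + 17 = 405
REF3 = 138 / 405 = 0.3407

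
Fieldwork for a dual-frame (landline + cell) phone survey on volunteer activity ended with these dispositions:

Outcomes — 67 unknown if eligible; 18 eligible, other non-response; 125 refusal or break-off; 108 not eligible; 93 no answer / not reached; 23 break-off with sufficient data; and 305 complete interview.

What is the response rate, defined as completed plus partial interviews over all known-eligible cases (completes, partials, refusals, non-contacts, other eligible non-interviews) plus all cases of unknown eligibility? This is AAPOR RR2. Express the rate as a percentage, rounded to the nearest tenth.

52.0%

Top = 305 + 23 = 328
Denom = 305 + 23 + 125 + 93 + 18 + 67 = 631
RR2 = 328 / 631 = 0.5198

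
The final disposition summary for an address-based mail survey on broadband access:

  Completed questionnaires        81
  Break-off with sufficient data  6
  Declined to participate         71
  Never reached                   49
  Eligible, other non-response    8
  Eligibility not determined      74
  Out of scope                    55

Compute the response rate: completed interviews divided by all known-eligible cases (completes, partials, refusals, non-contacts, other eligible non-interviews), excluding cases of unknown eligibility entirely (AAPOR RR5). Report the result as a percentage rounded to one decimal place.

Num = 81
Denom = 81 + 6 + 71 + 49 + 8 = 215
RR5 = 81 / 215 = 0.3767

37.7%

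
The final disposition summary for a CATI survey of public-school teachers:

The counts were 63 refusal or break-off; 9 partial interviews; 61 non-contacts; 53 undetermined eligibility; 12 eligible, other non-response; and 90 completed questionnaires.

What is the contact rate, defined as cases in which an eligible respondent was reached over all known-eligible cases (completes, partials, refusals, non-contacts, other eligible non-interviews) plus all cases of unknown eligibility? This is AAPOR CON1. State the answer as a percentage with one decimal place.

Num: 90 + 9 + 63 + 12 = 174
Denominator: 90 + 9 + 63 + 61 + 12 + 53 = 288
CON1 = 174 / 288 = 0.6042

60.4%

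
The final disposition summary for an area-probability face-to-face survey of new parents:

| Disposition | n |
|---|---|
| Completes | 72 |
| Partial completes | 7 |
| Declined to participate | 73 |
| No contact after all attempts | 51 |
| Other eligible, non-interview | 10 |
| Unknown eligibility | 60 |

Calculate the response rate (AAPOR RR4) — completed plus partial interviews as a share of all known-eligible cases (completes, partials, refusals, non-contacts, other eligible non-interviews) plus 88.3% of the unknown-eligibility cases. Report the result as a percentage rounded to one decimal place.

29.7%

Top → 72 + 7 = 79
Eligible (known) → 72 + 7 + 73 + 51 + 10 = 213
Eligible share of unknowns → 0.8830 × 60 = 52.98
Denominator → 213 + 52.98 = 265.98
RR4 = 79 / 265.98 = 0.2970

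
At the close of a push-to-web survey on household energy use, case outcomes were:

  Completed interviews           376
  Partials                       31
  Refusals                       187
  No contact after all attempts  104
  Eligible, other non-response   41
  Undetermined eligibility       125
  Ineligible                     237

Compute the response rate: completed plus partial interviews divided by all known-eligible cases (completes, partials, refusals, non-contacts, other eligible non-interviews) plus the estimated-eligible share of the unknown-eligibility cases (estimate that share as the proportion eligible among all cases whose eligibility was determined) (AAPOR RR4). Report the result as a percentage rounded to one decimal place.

48.8%

Num: 376 + 31 = 407
Eligible (known): 376 + 31 + 187 + 104 + 41 = 739
e = 739 / (739 + 237) = 739 / 976 = 0.7572
e × U: 0.7572 × 125 = 94.65
Denominator: 739 + 94.65 = 833.65
RR4 = 407 / 833.65 = 0.4882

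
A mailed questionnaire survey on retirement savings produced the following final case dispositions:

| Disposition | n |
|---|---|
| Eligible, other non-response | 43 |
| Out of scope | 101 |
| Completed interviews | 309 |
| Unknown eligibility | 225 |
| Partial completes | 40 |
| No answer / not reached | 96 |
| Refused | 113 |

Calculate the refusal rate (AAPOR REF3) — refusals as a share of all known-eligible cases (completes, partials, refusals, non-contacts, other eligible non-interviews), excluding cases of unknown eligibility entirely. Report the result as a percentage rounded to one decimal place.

Numerator → 113
Base → 309 + 40 + 113 + 96 + 43 = 601
REF3 = 113 / 601 = 0.1880

18.8%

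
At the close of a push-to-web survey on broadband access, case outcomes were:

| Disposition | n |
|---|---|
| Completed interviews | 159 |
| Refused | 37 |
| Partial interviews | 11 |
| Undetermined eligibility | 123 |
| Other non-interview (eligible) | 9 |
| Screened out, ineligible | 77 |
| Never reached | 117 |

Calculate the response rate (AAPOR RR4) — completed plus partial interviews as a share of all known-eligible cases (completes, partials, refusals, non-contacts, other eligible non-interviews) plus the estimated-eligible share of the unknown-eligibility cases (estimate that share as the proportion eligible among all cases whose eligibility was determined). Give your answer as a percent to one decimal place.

Numerator: 159 + 11 = 170
Eligible (known): 159 + 11 + 37 + 117 + 9 = 333
e = 333 / (333 + 77) = 333 / 410 = 0.8122
e × U: 0.8122 × 123 = 99.90
Denominator: 333 + 99.90 = 432.90
RR4 = 170 / 432.90 = 0.3927

39.3%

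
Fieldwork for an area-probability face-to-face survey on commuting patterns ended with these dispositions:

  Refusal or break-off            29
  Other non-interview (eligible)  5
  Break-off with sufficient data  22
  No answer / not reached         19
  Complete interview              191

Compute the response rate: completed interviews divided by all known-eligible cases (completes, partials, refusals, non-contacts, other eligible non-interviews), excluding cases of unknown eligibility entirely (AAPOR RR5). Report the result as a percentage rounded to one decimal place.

Top → 191
Denominator → 191 + 22 + 29 + 19 + 5 = 266
RR5 = 191 / 266 = 0.7180

71.8%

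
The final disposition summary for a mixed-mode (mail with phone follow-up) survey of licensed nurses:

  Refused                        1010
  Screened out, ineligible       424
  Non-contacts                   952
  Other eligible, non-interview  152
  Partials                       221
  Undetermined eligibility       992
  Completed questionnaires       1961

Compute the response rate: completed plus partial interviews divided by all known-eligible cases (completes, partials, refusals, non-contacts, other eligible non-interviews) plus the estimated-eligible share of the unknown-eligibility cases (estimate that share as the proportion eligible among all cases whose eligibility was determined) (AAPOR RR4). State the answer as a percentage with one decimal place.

42.0%

Num → 1961 + 221 = 2182
Determined eligible → 1961 + 221 + 1010 + 952 + 152 = 4296
e = 4296 / (4296 + 424) = 4296 / 4720 = 0.9102
e × U → 0.9102 × 992 = 902.92
Denom → 4296 + 902.92 = 5198.92
RR4 = 2182 / 5198.92 = 0.4197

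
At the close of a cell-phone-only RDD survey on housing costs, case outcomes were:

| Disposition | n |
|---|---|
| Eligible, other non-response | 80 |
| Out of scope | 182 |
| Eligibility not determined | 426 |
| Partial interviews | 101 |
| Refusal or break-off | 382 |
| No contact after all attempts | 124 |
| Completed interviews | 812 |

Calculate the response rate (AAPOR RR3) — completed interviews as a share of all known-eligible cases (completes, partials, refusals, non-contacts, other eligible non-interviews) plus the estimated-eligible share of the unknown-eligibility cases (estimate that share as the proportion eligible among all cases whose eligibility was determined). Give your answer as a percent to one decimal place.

Top: 812
Known eligible: 812 + 101 + 382 + 124 + 80 = 1499
e = 1499 / (1499 + 182) = 1499 / 1681 = 0.8917
Eligible share of unknowns: 0.8917 × 426 = 379.86
Denom: 1499 + 379.86 = 1878.86
RR3 = 812 / 1878.86 = 0.4322

43.2%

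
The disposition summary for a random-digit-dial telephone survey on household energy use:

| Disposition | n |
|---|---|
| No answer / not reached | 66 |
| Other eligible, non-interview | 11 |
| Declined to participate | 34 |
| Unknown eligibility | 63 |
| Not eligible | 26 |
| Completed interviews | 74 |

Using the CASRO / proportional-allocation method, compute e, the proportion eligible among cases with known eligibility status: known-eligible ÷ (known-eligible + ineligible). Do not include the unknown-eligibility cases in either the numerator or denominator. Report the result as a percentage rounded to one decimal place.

87.7%

Determined eligible → 74 + 34 + 66 + 11 = 185
e = 185 / (185 + 26) = 185 / 211 = 0.8768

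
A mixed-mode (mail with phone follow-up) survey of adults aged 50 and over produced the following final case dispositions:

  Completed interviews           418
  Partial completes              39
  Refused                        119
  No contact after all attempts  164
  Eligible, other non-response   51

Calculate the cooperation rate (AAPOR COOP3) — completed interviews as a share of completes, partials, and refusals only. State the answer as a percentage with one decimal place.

Num: 418
Denominator: 418 + 39 + 119 = 576
COOP3 = 418 / 576 = 0.7257

72.6%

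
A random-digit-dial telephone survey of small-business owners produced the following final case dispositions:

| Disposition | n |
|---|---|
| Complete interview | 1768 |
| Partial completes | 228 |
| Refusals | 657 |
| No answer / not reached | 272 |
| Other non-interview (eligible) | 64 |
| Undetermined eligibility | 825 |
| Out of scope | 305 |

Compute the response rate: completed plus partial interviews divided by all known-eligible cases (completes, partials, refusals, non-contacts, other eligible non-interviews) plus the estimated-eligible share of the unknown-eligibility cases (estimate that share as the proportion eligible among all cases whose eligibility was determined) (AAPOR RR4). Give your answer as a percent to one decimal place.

53.4%

Top = 1768 + 228 = 1996
Known eligible = 1768 + 228 + 657 + 272 + 64 = 2989
e = 2989 / (2989 + 305) = 2989 / 3294 = 0.9074
e × U = 0.9074 × 825 = 748.61
Denom = 2989 + 748.61 = 3737.61
RR4 = 1996 / 3737.61 = 0.5340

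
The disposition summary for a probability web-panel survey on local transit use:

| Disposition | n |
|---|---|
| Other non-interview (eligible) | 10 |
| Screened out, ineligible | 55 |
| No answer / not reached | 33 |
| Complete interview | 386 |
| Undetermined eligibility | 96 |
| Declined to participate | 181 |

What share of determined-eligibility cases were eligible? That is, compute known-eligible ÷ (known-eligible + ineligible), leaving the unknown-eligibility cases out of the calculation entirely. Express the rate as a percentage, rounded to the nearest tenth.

Known eligible = 386 + 181 + 33 + 10 = 610
e = 610 / (610 + 55) = 610 / 665 = 0.9173

91.7%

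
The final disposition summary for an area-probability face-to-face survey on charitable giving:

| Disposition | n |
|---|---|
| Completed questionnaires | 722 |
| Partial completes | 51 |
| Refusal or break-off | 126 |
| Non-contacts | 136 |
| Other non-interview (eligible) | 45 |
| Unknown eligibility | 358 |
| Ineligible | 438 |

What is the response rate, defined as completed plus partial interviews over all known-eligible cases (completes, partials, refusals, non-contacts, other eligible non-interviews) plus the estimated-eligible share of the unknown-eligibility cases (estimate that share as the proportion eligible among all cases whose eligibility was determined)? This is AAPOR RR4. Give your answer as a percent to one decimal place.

57.9%

Num → 722 + 51 = 773
Determined eligible → 722 + 51 + 126 + 136 + 45 = 1080
e = 1080 / (1080 + 438) = 1080 / 1518 = 0.7115
e × U → 0.7115 × 358 = 254.72
Base → 1080 + 254.72 = 1334.72
RR4 = 773 / 1334.72 = 0.5791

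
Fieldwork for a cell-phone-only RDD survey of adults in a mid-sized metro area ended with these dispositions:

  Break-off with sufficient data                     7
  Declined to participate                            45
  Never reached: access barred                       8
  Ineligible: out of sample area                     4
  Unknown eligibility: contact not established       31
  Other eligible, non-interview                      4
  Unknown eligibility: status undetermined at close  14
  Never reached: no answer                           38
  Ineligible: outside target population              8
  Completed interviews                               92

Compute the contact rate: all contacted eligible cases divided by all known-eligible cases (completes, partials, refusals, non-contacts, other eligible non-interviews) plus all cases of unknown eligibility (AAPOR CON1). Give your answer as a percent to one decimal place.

61.9%

No contact after all attempts = 38 + 8 = 46
Unknown eligibility = 31 + 14 = 45
Not eligible = 8 + 4 = 12
Numerator → 92 + 7 + 45 + 4 = 148
Denominator → 92 + 7 + 45 + 46 + 4 + 45 = 239
CON1 = 148 / 239 = 0.6192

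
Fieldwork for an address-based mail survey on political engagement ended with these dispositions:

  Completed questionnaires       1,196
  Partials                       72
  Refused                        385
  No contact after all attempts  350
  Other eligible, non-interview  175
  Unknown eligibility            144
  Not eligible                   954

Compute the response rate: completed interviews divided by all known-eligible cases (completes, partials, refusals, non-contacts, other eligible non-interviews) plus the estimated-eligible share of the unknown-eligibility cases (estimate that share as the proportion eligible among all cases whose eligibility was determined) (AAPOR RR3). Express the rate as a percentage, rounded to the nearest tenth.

52.5%

Numerator = 1196
Known eligible = 1196 + 72 + 385 + 350 + 175 = 2178
e = 2178 / (2178 + 954) = 2178 / 3132 = 0.6954
Estimated eligible among unknowns = 0.6954 × 144 = 100.14
Base = 2178 + 100.14 = 2278.14
RR3 = 1196 / 2278.14 = 0.5250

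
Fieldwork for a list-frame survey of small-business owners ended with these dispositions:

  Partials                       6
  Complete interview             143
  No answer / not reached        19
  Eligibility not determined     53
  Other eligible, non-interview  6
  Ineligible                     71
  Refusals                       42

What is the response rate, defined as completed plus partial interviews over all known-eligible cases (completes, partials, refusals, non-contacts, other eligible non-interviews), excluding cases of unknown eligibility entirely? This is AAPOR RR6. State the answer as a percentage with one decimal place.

Numerator → 143 + 6 = 149
Base → 143 + 6 + 42 + 19 + 6 = 216
RR6 = 149 / 216 = 0.6898

69.0%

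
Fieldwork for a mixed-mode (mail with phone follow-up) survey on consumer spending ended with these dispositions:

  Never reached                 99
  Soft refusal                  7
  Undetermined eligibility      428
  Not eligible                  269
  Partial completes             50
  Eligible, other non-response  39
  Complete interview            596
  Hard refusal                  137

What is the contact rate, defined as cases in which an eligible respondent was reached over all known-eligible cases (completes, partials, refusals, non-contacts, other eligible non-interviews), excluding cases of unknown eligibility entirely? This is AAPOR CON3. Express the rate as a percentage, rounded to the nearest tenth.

89.3%

Refused = 137 + 7 = 144
Num → 596 + 50 + 144 + 39 = 829
Denominator → 596 + 50 + 144 + 99 + 39 = 928
CON3 = 829 / 928 = 0.8933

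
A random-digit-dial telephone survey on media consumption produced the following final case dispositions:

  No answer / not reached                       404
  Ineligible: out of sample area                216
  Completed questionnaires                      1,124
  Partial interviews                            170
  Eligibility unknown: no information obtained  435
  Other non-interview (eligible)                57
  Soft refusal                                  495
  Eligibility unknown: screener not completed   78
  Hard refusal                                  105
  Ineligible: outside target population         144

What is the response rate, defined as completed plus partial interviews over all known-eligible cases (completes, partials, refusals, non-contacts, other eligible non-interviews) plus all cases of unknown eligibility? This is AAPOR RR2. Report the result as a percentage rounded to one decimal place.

Refusal or break-off = 105 + 495 = 600
Unknown eligibility = 78 + 435 = 513
Screened out, ineligible = 144 + 216 = 360
Num = 1124 + 170 = 1294
Denominator = 1124 + 170 + 600 + 404 + 57 + 513 = 2868
RR2 = 1294 / 2868 = 0.4512

45.1%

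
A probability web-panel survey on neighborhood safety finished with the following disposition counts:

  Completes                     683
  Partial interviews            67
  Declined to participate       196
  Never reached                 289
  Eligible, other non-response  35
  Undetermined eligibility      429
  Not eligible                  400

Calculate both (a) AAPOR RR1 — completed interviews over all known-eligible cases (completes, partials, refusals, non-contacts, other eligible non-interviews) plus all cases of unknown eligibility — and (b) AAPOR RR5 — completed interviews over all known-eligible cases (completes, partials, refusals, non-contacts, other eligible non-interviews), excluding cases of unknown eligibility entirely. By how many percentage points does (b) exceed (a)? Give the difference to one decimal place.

13.6

Num → 683
Base → 683 + 67 + 196 + 289 + 35 + 429 = 1699
RR1 = 683 / 1699 = 0.4020
Base → 683 + 67 + 196 + 289 + 35 = 1270
RR5 = 683 / 1270 = 0.5378
Difference = 53.78 − 40.20 = 13.58 percentage points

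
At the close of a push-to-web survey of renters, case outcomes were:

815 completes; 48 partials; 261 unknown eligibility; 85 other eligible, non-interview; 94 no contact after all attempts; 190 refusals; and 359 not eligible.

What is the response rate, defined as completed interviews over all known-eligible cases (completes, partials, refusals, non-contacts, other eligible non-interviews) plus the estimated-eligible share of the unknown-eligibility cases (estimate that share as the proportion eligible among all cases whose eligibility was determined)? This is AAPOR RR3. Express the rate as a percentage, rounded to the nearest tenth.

56.8%

Num: 815
Determined eligible: 815 + 48 + 190 + 94 + 85 = 1232
e = 1232 / (1232 + 359) = 1232 / 1591 = 0.7744
Eligible share of unknowns: 0.7744 × 261 = 202.12
Denom: 1232 + 202.12 = 1434.12
RR3 = 815 / 1434.12 = 0.5683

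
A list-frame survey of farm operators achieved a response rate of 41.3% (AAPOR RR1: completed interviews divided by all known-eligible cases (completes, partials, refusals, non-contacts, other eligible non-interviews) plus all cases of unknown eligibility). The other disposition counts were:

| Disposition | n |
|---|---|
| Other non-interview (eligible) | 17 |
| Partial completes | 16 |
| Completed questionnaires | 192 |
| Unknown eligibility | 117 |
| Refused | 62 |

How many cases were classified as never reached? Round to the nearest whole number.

RR1 = 192 / D = 0.413
D = 192 / 0.413 = 464.9
Rest of base = 404
never reached = 464.9 − 404 ≈ 61

61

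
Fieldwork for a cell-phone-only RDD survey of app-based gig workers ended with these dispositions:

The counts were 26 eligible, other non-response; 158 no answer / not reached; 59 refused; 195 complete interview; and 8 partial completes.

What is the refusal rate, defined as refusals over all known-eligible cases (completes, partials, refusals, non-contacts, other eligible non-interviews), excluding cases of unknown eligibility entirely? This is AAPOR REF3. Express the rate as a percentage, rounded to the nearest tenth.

13.2%

Top = 59
Denom = 195 + 8 + 59 + 158 + 26 = 446
REF3 = 59 / 446 = 0.1323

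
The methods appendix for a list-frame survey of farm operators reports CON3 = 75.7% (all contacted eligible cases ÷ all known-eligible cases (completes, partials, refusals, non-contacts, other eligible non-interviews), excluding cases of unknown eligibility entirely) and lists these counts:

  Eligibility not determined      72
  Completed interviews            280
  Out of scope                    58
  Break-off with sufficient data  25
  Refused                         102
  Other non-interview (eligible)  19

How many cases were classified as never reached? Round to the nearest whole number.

Top: 280 + 25 + 102 + 19 = 426
CON3 = 426 / D = 0.757
D = 426 / 0.757 = 562.7
Rest of base = 426
never reached = 562.7 − 426 ≈ 137

137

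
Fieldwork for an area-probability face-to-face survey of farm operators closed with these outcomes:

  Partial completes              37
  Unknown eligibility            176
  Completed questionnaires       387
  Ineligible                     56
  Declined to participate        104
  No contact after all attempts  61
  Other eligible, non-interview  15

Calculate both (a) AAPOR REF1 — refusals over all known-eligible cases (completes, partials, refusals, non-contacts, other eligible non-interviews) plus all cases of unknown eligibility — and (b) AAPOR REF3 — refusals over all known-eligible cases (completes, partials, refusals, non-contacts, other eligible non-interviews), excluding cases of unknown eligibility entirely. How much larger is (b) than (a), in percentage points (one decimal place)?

Top: 104
Denominator: 387 + 37 + 104 + 61 + 15 + 176 = 780
REF1 = 104 / 780 = 0.1333
Denominator: 387 + 37 + 104 + 61 + 15 = 604
REF3 = 104 / 604 = 0.1722
Difference = 17.22 − 13.33 = 3.89 percentage points

3.9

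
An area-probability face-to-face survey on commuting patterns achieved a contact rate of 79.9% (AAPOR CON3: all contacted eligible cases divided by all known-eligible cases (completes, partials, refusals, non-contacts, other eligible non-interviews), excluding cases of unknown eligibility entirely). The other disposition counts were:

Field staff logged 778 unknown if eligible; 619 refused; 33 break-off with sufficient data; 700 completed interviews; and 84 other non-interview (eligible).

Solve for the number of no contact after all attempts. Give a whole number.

Top → 700 + 33 + 619 + 84 = 1436
CON3 = 1436 / D = 0.799
D = 1436 / 0.799 = 1797.2
Rest of base = 1436
no contact after all attempts = 1797.2 − 1436 ≈ 361

361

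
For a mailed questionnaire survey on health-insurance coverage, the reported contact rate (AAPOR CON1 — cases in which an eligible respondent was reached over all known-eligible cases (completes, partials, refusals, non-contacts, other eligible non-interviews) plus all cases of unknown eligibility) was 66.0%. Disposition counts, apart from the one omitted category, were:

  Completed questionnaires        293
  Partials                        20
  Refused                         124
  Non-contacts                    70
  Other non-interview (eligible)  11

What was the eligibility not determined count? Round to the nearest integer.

Numerator → 293 + 20 + 124 + 11 = 448
CON1 = 448 / D = 0.660
D = 448 / 0.660 = 678.8
Other denominator terms total 518
eligibility not determined = 678.8 − 518 ≈ 161

161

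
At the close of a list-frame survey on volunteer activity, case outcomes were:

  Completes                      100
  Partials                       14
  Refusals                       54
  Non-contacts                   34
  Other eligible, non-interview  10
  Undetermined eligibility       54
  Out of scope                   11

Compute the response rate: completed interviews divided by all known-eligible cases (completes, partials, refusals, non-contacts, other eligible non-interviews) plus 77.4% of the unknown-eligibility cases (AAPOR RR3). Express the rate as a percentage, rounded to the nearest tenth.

Num = 100
Determined eligible = 100 + 14 + 54 + 34 + 10 = 212
e × U = 0.7740 × 54 = 41.80
Denom = 212 + 41.80 = 253.80
RR3 = 100 / 253.80 = 0.3940

39.4%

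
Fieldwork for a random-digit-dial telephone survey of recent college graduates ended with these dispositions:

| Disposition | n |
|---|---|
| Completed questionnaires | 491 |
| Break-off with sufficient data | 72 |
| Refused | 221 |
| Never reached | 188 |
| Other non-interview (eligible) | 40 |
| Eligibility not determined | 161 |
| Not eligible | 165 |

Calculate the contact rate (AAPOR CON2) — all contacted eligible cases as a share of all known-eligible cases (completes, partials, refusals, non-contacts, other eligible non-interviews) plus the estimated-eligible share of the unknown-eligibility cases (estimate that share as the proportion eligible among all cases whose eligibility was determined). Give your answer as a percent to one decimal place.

Num → 491 + 72 + 221 + 40 = 824
Known eligible → 491 + 72 + 221 + 188 + 40 = 1012
e = 1012 / (1012 + 165) = 1012 / 1177 = 0.8598
Estimated eligible among unknowns → 0.8598 × 161 = 138.43
Denominator → 1012 + 138.43 = 1150.43
CON2 = 824 / 1150.43 = 0.7163

71.6%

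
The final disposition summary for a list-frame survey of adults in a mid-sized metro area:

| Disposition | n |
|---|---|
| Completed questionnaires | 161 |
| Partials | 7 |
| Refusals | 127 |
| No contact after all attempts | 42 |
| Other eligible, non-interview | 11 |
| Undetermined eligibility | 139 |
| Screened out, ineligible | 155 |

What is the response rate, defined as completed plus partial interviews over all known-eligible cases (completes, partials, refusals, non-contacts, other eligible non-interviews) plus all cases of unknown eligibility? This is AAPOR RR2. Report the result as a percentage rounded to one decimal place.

34.5%

Numerator: 161 + 7 = 168
Denominator: 161 + 7 + 127 + 42 + 11 + 139 = 487
RR2 = 168 / 487 = 0.3450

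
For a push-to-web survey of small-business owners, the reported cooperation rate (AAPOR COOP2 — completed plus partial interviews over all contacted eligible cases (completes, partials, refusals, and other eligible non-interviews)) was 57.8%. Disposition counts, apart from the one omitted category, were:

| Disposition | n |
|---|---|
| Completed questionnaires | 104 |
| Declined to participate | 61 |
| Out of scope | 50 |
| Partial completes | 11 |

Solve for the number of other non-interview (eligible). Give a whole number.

Top: 104 + 11 = 115
COOP2 = 115 / D = 0.578
D = 115 / 0.578 = 199.0
Rest of base = 176
other non-interview (eligible) = 199.0 − 176 ≈ 23

23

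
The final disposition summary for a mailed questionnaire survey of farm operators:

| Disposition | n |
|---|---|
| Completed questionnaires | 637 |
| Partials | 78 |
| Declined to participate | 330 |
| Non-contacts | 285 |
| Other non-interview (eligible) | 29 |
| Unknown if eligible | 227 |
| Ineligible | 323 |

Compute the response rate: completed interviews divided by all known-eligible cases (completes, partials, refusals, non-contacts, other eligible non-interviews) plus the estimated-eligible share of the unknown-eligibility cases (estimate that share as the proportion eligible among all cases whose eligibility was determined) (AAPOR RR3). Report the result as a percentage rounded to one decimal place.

Top → 637
Eligible (known) → 637 + 78 + 330 + 285 + 29 = 1359
e = 1359 / (1359 + 323) = 1359 / 1682 = 0.8080
Eligible share of unknowns → 0.8080 × 227 = 183.42
Denom → 1359 + 183.42 = 1542.42
RR3 = 637 / 1542.42 = 0.4130

41.3%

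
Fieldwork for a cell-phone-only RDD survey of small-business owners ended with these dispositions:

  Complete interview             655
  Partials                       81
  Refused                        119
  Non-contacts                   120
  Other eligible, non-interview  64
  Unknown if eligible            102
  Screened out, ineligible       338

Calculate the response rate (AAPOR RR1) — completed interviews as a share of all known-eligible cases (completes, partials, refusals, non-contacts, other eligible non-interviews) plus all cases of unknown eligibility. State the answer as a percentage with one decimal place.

57.4%

Num = 655
Base = 655 + 81 + 119 + 120 + 64 + 102 = 1141
RR1 = 655 / 1141 = 0.5741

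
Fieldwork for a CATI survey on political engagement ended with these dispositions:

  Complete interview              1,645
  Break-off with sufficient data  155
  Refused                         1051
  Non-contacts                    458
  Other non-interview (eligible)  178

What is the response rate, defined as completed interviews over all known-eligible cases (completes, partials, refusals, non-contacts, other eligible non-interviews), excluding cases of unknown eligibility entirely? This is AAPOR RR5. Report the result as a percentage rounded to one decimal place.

Numerator: 1645
Base: 1645 + 155 + 1051 + 458 + 178 = 3487
RR5 = 1645 / 3487 = 0.4718

47.2%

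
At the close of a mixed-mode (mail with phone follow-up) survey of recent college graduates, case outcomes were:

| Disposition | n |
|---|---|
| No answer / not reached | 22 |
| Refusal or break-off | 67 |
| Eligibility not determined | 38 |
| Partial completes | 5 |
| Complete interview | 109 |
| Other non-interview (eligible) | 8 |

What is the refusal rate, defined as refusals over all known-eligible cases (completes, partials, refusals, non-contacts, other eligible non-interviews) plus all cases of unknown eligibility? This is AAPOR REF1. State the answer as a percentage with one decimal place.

26.9%

Num = 67
Base = 109 + 5 + 67 + 22 + 8 + 38 = 249
REF1 = 67 / 249 = 0.2691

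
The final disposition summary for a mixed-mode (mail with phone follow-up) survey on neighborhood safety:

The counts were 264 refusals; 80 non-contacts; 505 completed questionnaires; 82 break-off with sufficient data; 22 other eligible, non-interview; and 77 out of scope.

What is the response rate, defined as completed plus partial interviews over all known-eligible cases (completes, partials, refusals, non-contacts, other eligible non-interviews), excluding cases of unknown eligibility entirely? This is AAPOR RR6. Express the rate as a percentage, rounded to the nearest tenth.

Numerator: 505 + 82 = 587
Base: 505 + 82 + 264 + 80 + 22 = 953
RR6 = 587 / 953 = 0.6159

61.6%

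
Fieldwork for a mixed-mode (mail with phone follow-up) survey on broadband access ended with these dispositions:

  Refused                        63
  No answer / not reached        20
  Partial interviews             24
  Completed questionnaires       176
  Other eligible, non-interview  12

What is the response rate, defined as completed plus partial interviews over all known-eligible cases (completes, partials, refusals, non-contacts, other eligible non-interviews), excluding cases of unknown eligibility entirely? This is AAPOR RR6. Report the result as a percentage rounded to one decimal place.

Numerator = 176 + 24 = 200
Denom = 176 + 24 + 63 + 20 + 12 = 295
RR6 = 200 / 295 = 0.6780

67.8%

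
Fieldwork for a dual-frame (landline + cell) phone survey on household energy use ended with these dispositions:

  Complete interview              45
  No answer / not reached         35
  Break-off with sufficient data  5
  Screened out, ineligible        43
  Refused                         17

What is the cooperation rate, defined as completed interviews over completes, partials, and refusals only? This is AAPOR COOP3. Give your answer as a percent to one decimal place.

67.2%

Top: 45
Denominator: 45 + 5 + 17 = 67
COOP3 = 45 / 67 = 0.6716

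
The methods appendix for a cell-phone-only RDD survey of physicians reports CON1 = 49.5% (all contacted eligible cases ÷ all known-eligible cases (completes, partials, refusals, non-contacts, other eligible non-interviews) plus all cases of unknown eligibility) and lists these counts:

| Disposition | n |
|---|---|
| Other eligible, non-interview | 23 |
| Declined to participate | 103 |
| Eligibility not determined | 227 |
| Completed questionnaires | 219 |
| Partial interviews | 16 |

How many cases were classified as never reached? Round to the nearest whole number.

141

Num: 219 + 16 + 103 + 23 = 361
CON1 = 361 / D = 0.495
D = 361 / 0.495 = 729.3
Rest of base = 588
never reached = 729.3 − 588 ≈ 141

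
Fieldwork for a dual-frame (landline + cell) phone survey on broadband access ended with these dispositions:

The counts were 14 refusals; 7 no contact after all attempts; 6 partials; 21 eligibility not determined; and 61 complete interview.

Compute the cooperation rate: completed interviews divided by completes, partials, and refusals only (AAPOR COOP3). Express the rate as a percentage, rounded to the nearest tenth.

Num = 61
Denom = 61 + 6 + 14 = 81
COOP3 = 61 / 81 = 0.7531

75.3%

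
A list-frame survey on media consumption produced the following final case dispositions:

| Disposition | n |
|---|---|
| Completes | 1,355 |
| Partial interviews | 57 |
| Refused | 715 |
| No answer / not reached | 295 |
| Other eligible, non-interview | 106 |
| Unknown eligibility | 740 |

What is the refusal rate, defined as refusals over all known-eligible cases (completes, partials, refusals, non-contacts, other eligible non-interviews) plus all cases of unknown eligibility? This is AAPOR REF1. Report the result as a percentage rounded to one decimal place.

21.9%

Top = 715
Denominator = 1355 + 57 + 715 + 295 + 106 + 740 = 3268
REF1 = 715 / 3268 = 0.2188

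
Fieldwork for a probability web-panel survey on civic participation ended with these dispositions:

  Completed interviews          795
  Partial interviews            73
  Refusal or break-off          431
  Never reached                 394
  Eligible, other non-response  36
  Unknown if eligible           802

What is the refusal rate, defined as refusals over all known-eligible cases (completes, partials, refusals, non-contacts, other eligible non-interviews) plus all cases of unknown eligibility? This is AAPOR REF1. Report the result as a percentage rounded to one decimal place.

Top → 431
Denom → 795 + 73 + 431 + 394 + 36 + 802 = 2531
REF1 = 431 / 2531 = 0.1703

17.0%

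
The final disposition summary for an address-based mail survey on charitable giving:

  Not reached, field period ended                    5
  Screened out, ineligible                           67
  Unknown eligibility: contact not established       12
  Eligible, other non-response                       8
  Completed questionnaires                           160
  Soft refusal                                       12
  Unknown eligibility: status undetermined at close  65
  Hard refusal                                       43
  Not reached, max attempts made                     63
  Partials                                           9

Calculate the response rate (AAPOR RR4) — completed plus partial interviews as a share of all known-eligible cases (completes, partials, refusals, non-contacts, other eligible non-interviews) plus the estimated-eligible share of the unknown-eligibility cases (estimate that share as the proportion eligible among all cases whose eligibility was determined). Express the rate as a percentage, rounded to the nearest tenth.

Refused = 43 + 12 = 55
Never reached = 5 + 63 = 68
Unknown if eligible = 12 + 65 = 77
Top = 160 + 9 = 169
Known eligible = 160 + 9 + 55 + 68 + 8 = 300
e = 300 / (300 + 67) = 300 / 367 = 0.8174
e × U = 0.8174 × 77 = 62.94
Denom = 300 + 62.94 = 362.94
RR4 = 169 / 362.94 = 0.4656

46.6%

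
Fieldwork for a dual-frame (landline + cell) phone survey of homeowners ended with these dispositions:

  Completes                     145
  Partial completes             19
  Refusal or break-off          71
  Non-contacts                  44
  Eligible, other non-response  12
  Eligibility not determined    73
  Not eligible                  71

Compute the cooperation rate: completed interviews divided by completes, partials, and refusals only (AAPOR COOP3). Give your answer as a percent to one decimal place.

Top = 145
Denominator = 145 + 19 + 71 = 235
COOP3 = 145 / 235 = 0.6170

61.7%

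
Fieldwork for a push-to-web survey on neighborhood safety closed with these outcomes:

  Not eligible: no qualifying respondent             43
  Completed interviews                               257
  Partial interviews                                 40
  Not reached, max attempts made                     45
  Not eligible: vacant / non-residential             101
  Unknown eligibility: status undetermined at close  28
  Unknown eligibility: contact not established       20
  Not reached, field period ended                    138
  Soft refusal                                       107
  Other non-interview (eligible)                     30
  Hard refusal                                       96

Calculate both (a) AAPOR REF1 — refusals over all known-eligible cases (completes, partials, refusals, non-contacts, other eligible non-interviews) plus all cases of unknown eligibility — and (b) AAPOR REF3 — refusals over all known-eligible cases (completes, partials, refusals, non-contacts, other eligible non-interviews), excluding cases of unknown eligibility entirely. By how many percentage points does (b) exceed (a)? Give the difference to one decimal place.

1.8

Refused = 96 + 107 = 203
Non-contacts = 138 + 45 = 183
Eligibility not determined = 20 + 28 = 48
Screened out, ineligible = 43 + 101 = 144
Numerator = 203
Base = 257 + 40 + 203 + 183 + 30 + 48 = 761
REF1 = 203 / 761 = 0.2668
Base = 257 + 40 + 203 + 183 + 30 = 713
REF3 = 203 / 713 = 0.2847
Difference = 28.47 − 26.68 = 1.79 percentage points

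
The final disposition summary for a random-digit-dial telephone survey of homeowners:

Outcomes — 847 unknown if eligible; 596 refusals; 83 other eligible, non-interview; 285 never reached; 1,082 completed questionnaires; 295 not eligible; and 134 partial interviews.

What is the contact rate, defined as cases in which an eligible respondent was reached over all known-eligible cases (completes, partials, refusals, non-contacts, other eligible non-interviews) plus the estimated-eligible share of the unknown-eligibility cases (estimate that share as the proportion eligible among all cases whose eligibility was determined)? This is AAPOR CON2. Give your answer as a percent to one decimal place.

Top → 1082 + 134 + 596 + 83 = 1895
Determined eligible → 1082 + 134 + 596 + 285 + 83 = 2180
e = 2180 / (2180 + 295) = 2180 / 2475 = 0.8808
e × U → 0.8808 × 847 = 746.04
Denominator → 2180 + 746.04 = 2926.04
CON2 = 1895 / 2926.04 = 0.6476

64.8%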